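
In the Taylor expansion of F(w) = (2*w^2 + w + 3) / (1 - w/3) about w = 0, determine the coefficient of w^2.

Distribute the polynomial across the series and collect like powers.
F(0) = 3
F′(0) = 2
F′′(0) = 16/3

8/3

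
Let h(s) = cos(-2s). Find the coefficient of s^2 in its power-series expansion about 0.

-2

[s^0] = 1;  [s^1] = 0;  [s^2] = -2.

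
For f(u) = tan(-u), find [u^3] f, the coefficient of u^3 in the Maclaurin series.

f(0) = 0
f′(0) = -1
f′′(0) = 0
f′′′(0) = -2
So c_3 = f′′′(0)/3! = -1/3.

-1/3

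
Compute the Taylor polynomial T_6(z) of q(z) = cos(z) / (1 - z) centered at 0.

Take the Cauchy product of the two expansions.
[z^0] = 1;  [z^1] = 1;  [z^2] = 1/2;  [z^3] = 1/2;  [z^4] = 13/24;  [z^5] = 13/24;  [z^6] = 389/720.

389*z^6/720 + 13*z^5/24 + 13*z^4/24 + z^3/2 + z^2/2 + z + 1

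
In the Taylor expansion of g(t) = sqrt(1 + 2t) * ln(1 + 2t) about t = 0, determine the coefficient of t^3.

Write out both Maclaurin series and multiply, keeping only the needed powers.
g(0) = 0
g′(0) = 2
g′′(0) = 0
g′′′(0) = -2
So c_3 = g′′′(0)/3! = -1/3.

-1/3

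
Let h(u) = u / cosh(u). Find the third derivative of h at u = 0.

-3

Invert the denominator's series and multiply.
From the series, [u^3] h = -1/2; multiply by 3! = 6 to get -3.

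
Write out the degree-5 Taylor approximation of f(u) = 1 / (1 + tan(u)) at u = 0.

-32*u^5/15 + 5*u^4/3 - 4*u^3/3 + u^2 - u + 1

Expand as Σ (-1)^k u^k with u equal to the inner function's series.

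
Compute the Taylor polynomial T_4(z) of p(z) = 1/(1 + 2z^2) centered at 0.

Use the known series and substitute for the argument.
p(0) = 1
p′(0) = 0
p′′(0) = -4
p′′′(0) = 0
p^(4)(0) = 96

4*z^4 - 2*z^2 + 1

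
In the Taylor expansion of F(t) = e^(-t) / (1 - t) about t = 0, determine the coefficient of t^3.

Expand each factor separately, then convolve coefficients.
F(0) = 1
F′(0) = 0
F′′(0) = 1
F′′′(0) = 2

1/3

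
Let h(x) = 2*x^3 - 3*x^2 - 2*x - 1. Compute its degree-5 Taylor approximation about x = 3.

h(3) = 20
h′(3) = 34
h′′(3) = 30
h′′′(3) = 12
h^(4)(3) = 0
h^(5)(3) = 0
Then c_k = h^(k)(3)/k! gives each Taylor coefficient.

2*(x - 3)^3 + 15*(x - 3)^2 + 34*(x - 3) + 20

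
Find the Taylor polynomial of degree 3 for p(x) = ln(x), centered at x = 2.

(x - 2)^3/24 - (x - 2)^2/8 + (x - 2)/2 + ln(2)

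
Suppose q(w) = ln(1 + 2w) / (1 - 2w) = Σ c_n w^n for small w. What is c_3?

20/3

Multiply the two series term by term and collect like powers.
q(0) = 0
q′(0) = 2
q′′(0) = 4
q′′′(0) = 40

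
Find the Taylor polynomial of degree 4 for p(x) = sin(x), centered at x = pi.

p(pi) = 0
p′(pi) = -1
p′′(pi) = 0
p′′′(pi) = 1
p^(4)(pi) = 0
The Taylor polynomial is Σ p^(k)(pi)/k! · (x - pi)^k.

(x - pi)^3/6 - (x - pi)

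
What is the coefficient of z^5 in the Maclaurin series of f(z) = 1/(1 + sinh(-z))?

181/120

Compose series: expand the inner function first, then feed it into the outer expansion.
[z^0] = 1;  [z^1] = 1;  [z^2] = 1;  [z^3] = 7/6;  [z^4] = 4/3;  [z^5] = 181/120.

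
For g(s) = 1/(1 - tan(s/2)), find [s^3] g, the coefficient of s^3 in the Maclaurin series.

Substitute the inner expansion into the outer series and collect powers.
g(0) = 1
g′(0) = 1/2
g′′(0) = 1/2
g′′′(0) = 1

1/6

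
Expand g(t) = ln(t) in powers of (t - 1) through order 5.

(t - 1)^5/5 - (t - 1)^4/4 + (t - 1)^3/3 - (t - 1)^2/2 + (t - 1)

g(1) = 0
g′(1) = 1
g′′(1) = -1
g′′′(1) = 2
g^(4)(1) = -6
g^(5)(1) = 24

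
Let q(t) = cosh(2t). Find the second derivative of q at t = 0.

4

From the series, [t^2] q = 2; multiply by 2! = 2 to get 4.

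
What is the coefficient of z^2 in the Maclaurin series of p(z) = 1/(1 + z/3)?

p(0) = 1
p′(0) = -1/3
p′′(0) = 2/9
So c_2 = p′′(0)/2! = 1/9.

1/9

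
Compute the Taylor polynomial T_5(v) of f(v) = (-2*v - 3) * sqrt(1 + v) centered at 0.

Multiply each power in the prefactor through the base expansion.

-v^5/256 - v^4/128 + v^3/16 - 5*v^2/8 - 7*v/2 - 3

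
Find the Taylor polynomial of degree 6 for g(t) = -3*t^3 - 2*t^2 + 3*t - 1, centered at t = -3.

-3*(t + 3)^3 + 25*(t + 3)^2 - 66*(t + 3) + 53

Apply the Taylor formula c_k = f^(k)(a)/k!.
[(t + 3)^0] = 53;  [(t + 3)^1] = -66;  [(t + 3)^2] = 25;  [(t + 3)^3] = -3;  [(t + 3)^4] = 0;  [(t + 3)^5] = 0;  [(t + 3)^6] = 0.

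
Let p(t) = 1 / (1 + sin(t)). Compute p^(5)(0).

-61

Use the geometric series for the reciprocal, then substitute.
From the series, [t^5] p = -61/120; multiply by 5! = 120 to get -61.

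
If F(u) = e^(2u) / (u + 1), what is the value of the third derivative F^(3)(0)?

Multiply the numerator's expansion by the denominator's geometric series.
The coefficient of u^3 in the expansion is 1/3, so F′′′(0) = 3! * (1/3) = 2.

2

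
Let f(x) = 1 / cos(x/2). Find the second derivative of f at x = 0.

Write the quotient as an unknown series and match coefficients against numerator = denominator · series.
The coefficient of x^2 in the expansion is 1/8, so f′′(0) = 2! * (1/8) = 1/4.

1/4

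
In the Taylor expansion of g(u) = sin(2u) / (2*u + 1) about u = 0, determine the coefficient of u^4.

-40/3

Expand 1/(denominator) as a geometric series and multiply by the numerator's series.
g(0) = 0
g′(0) = 2
g′′(0) = -8
g′′′(0) = 40
g^(4)(0) = -320
Dividing each by k! gives the coefficients c_0, ..., c_4.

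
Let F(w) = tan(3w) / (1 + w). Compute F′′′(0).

72

Multiply the two series term by term and collect like powers.
From the series, [w^3] F = 12; multiply by 3! = 6 to get 72.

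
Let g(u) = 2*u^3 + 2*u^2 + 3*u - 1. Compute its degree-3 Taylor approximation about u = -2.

2*(u + 2)^3 - 10*(u + 2)^2 + 19*(u + 2) - 15

g(-2) = -15
g′(-2) = 19
g′′(-2) = -20
g′′′(-2) = 12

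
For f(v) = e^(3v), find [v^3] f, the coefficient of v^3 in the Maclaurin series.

9/2

Use the known series and substitute for the argument.
f(0) = 1
f′(0) = 3
f′′(0) = 9
f′′′(0) = 27
So c_3 = f′′′(0)/3! = 9/2.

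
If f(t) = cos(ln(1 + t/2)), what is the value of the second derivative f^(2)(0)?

Let u equal the inner series; expand the outer function in u and truncate.
From the series, [t^2] f = -1/8; multiply by 2! = 2 to get -1/4.

-1/4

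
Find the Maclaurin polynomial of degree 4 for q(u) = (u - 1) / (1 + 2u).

Shift and add copies of the series according to the polynomial's terms.
[u^0] = -1;  [u^1] = 3;  [u^2] = -6;  [u^3] = 12;  [u^4] = -24.

-24*u^4 + 12*u^3 - 6*u^2 + 3*u - 1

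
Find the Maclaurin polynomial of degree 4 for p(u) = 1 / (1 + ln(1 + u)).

11*u^4/3 - 7*u^3/3 + 3*u^2/2 - u + 1

Use the geometric series for the reciprocal, then substitute.
[u^0] = 1;  [u^1] = -1;  [u^2] = 3/2;  [u^3] = -7/3;  [u^4] = 11/3.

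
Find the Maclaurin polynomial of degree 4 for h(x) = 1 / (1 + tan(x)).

5*x^4/3 - 4*x^3/3 + x^2 - x + 1

Expand as Σ (-1)^k u^k with u equal to the inner function's series.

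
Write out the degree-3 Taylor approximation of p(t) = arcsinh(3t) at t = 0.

-9*t^3/2 + 3*t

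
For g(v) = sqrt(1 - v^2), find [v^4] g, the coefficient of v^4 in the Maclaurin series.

Use the known series and substitute for the argument.
g(0) = 1
g′(0) = 0
g′′(0) = -1
g′′′(0) = 0
g^(4)(0) = -3
So c_4 = g^(4)(0)/4! = -1/8.

-1/8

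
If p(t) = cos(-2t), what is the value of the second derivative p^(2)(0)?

The coefficient of t^2 in the expansion is -2, so p′′(0) = 2! * (-2) = -4.

-4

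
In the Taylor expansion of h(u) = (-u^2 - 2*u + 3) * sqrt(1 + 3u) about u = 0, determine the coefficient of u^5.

Shift and add copies of the series according to the polynomial's terms.
h(0) = 3
h′(0) = 5/2
h′′(0) = -59/4
h′′′(0) = 279/8
h^(4)(0) = -4509/16
h^(5)(0) = 94365/32
Dividing each by k! gives the coefficients c_0, ..., c_5.

6291/256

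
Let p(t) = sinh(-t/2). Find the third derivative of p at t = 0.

-1/8

The coefficient of t^3 in the expansion is -1/48, so p′′′(0) = 3! * (-1/48) = -1/8.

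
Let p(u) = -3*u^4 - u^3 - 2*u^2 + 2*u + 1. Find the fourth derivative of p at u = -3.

-72

Apply the Taylor formula c_k = f^(k)(a)/k!.
From the series, [(u + 3)^4] p = -3; multiply by 4! = 24 to get -72.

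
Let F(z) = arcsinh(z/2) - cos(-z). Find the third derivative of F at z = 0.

-1/8

Combine the two series term by term.
The coefficient of z^3 in the expansion is -1/48, so F′′′(0) = 3! * (-1/48) = -1/8.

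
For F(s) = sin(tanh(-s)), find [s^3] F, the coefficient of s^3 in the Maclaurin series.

1/2

Compose series: expand the inner function first, then feed it into the outer expansion.
F(0) = 0
F′(0) = -1
F′′(0) = 0
F′′′(0) = 3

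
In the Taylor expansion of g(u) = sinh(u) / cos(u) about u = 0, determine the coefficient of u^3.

Invert the denominator's series and multiply.
g(0) = 0
g′(0) = 1
g′′(0) = 0
g′′′(0) = 4
Dividing each by k! gives the coefficients c_0, ..., c_3.

2/3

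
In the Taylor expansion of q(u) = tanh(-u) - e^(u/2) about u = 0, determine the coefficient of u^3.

Expand each term separately and add.
q(0) = -1
q′(0) = -3/2
q′′(0) = -1/4
q′′′(0) = 15/8

5/16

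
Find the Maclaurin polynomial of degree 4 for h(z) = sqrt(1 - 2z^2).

-z^4/2 - z^2 + 1

h(0) = 1
h′(0) = 0
h′′(0) = -2
h′′′(0) = 0
h^(4)(0) = -12
The Taylor polynomial is Σ h^(k)(0)/k! · z^k.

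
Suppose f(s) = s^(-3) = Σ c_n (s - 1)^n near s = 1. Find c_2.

6

[(s - 1)^0] = 1;  [(s - 1)^1] = -3;  [(s - 1)^2] = 6.
So c_2 = f′′(1)/2! = 6.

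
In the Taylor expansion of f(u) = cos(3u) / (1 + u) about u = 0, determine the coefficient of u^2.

Write out both Maclaurin series and multiply, keeping only the needed powers.
f(0) = 1
f′(0) = -1
f′′(0) = -7

-7/2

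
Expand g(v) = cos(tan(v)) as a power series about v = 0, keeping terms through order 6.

Plug the Maclaurin series of the inner function into that of the outer and collect terms.
g(0) = 1
g′(0) = 0
g′′(0) = -1
g′′′(0) = 0
g^(4)(0) = -7
g^(5)(0) = 0
g^(6)(0) = -97
Then c_k = g^(k)(0)/k! gives each Taylor coefficient.

-97*v^6/720 - 7*v^4/24 - v^2/2 + 1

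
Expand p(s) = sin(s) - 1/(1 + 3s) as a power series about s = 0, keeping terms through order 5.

29161*s^5/120 - 81*s^4 + 161*s^3/6 - 9*s^2 + 4*s - 1

Combine the two series term by term.
p(0) = -1
p′(0) = 4
p′′(0) = -18
p′′′(0) = 161
p^(4)(0) = -1944
p^(5)(0) = 29161
Then c_k = p^(k)(0)/k! gives each Taylor coefficient.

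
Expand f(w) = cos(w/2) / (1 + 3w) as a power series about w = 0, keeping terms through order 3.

Multiply the two series term by term and collect like powers.
[w^0] = 1;  [w^1] = -3;  [w^2] = 71/8;  [w^3] = -213/8.

-213*w^3/8 + 71*w^2/8 - 3*w + 1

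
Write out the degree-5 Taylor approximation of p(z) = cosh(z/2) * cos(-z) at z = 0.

Expand each factor separately, then convolve coefficients.
p(0) = 1
p′(0) = 0
p′′(0) = -3/4
p′′′(0) = 0
p^(4)(0) = -7/16
p^(5)(0) = 0
The Taylor polynomial is Σ p^(k)(0)/k! · z^k.

-7*z^4/384 - 3*z^2/8 + 1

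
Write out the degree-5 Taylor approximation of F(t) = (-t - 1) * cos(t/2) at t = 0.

Multiply each power in the prefactor through the base expansion.

-t^5/384 - t^4/384 + t^3/8 + t^2/8 - t - 1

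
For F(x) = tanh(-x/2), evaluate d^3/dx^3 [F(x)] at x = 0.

The coefficient of x^3 in the expansion is 1/24, so F′′′(0) = 3! * (1/24) = 1/4.

1/4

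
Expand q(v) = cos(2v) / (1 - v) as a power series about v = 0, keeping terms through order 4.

Take the Cauchy product of the two expansions.

-v^4/3 - v^3 - v^2 + v + 1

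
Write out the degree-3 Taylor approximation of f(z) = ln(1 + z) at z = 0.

f(0) = 0
f′(0) = 1
f′′(0) = -1
f′′′(0) = 2
The Taylor polynomial is Σ f^(k)(0)/k! · z^k.

z^3/3 - z^2/2 + z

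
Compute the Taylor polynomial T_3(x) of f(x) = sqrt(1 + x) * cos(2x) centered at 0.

-15*x^3/16 - 17*x^2/8 + x/2 + 1

Write out both Maclaurin series and multiply, keeping only the needed powers.
f(0) = 1
f′(0) = 1/2
f′′(0) = -17/4
f′′′(0) = -45/8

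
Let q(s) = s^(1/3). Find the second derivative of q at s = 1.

The coefficient of (s - 1)^2 in the expansion is -1/9, so q′′(1) = 2! * (-1/9) = -2/9.

-2/9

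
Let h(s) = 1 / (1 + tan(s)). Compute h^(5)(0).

-256

Write 1/(1+u) = 1 - u + u^2 - u^3 + ... and substitute the series for u.
From the series, [s^5] h = -32/15; multiply by 5! = 120 to get -256.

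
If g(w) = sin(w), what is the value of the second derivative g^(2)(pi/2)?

-1

Apply the Taylor formula c_k = f^(k)(a)/k!.
The coefficient of (w - pi/2)^2 in the expansion is -1/2, so g′′(pi/2) = 2! * (-1/2) = -1.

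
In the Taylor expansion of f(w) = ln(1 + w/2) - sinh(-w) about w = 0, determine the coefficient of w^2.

Add the two expansions coefficient-wise.
[w^0] = 0;  [w^1] = 3/2;  [w^2] = -1/8.

-1/8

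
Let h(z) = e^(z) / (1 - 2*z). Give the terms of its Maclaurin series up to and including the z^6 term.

75973*z^6/720 + 6331*z^5/120 + 211*z^4/8 + 79*z^3/6 + 13*z^2/2 + 3*z + 1

Use 1/(1 - r) = Σ r^k on the denominator, then take the Cauchy product.
[z^0] = 1;  [z^1] = 3;  [z^2] = 13/2;  [z^3] = 79/6;  [z^4] = 211/8;  [z^5] = 6331/120;  [z^6] = 75973/720.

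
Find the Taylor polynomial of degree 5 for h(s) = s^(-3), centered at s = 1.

-21*(s - 1)^5 + 15*(s - 1)^4 - 10*(s - 1)^3 + 6*(s - 1)^2 - 3*(s - 1) + 1

Compute the successive derivatives at the expansion point and divide by k!.
h(1) = 1
h′(1) = -3
h′′(1) = 12
h′′′(1) = -60
h^(4)(1) = 360
h^(5)(1) = -2520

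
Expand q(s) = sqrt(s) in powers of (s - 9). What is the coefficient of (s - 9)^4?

-5/279936

q(9) = 3
q′(9) = 1/6
q′′(9) = -1/108
q′′′(9) = 1/648
q^(4)(9) = -5/11664
So c_4 = q^(4)(9)/4! = -5/279936.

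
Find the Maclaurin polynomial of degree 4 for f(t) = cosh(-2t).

Compute the successive derivatives at the expansion point and divide by k!.

2*t^4/3 + 2*t^2 + 1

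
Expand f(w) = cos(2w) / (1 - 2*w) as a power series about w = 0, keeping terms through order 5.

52*w^5/3 + 26*w^4/3 + 4*w^3 + 2*w^2 + 2*w + 1

Expand 1/(denominator) as a geometric series and multiply by the numerator's series.
f(0) = 1
f′(0) = 2
f′′(0) = 4
f′′′(0) = 24
f^(4)(0) = 208
f^(5)(0) = 2080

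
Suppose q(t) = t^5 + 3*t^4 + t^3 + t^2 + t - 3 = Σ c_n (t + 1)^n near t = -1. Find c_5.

1

Use the known series and substitute for the argument.
q(-1) = -2
q′(-1) = -5
q′′(-1) = 12
q′′′(-1) = -6
q^(4)(-1) = -48
q^(5)(-1) = 120
Dividing each by k! gives the coefficients c_0, ..., c_5.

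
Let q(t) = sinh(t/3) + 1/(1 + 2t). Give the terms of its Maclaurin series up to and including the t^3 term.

Add the two expansions coefficient-wise.
q(0) = 1
q′(0) = -5/3
q′′(0) = 8
q′′′(0) = -1295/27
Then c_k = q^(k)(0)/k! gives each Taylor coefficient.

-1295*t^3/162 + 4*t^2 - 5*t/3 + 1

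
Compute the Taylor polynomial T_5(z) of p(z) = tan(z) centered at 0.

2*z^5/15 + z^3/3 + z

p(0) = 0
p′(0) = 1
p′′(0) = 0
p′′′(0) = 2
p^(4)(0) = 0
p^(5)(0) = 16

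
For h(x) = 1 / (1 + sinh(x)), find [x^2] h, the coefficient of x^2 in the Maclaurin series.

Use the geometric series for the reciprocal, then substitute.
[x^0] = 1;  [x^1] = -1;  [x^2] = 1.

1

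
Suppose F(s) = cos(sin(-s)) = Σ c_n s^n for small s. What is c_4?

5/24

Substitute the inner expansion into the outer series and collect powers.
F(0) = 1
F′(0) = 0
F′′(0) = -1
F′′′(0) = 0
F^(4)(0) = 5
So c_4 = F^(4)(0)/4! = 5/24.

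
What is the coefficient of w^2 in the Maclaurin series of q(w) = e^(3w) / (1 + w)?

5/2

Expand each factor separately, then convolve coefficients.
q(0) = 1
q′(0) = 2
q′′(0) = 5
So c_2 = q′′(0)/2! = 5/2.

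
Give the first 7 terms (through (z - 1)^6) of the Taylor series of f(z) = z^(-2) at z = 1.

7*(z - 1)^6 - 6*(z - 1)^5 + 5*(z - 1)^4 - 4*(z - 1)^3 + 3*(z - 1)^2 - 2*(z - 1) + 1

Apply the Taylor formula c_k = f^(k)(a)/k!.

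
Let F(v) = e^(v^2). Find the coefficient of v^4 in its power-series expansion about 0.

F(0) = 1
F′(0) = 0
F′′(0) = 2
F′′′(0) = 0
F^(4)(0) = 12
So c_4 = F^(4)(0)/4! = 1/2.

1/2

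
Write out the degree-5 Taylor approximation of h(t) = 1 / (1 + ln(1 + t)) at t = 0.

-347*t^5/60 + 11*t^4/3 - 7*t^3/3 + 3*t^2/2 - t + 1

Write 1/(1+u) = 1 - u + u^2 - u^3 + ... and substitute the series for u.
h(0) = 1
h′(0) = -1
h′′(0) = 3
h′′′(0) = -14
h^(4)(0) = 88
h^(5)(0) = -694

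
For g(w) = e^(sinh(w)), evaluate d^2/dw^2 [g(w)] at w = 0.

Substitute the inner expansion into the outer series and collect powers.
From the series, [w^2] g = 1/2; multiply by 2! = 2 to get 1.

1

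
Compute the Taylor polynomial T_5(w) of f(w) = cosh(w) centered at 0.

[w^0] = 1;  [w^1] = 0;  [w^2] = 1/2;  [w^3] = 0;  [w^4] = 1/24;  [w^5] = 0.

w^4/24 + w^2/2 + 1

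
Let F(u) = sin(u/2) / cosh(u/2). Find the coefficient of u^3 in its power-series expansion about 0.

-1/12

Write the quotient as an unknown series and match coefficients against numerator = denominator · series.
F(0) = 0
F′(0) = 1/2
F′′(0) = 0
F′′′(0) = -1/2
Dividing each by k! gives the coefficients c_0, ..., c_3.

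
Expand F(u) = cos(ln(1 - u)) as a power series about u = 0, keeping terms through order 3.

-u^3/2 - u^2/2 + 1

Plug the Maclaurin series of the inner function into that of the outer and collect terms.
F(0) = 1
F′(0) = 0
F′′(0) = -1
F′′′(0) = -3
Dividing each by k! gives the coefficients c_0, ..., c_3.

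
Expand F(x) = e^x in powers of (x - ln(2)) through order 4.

(x - ln(2))^4/12 + (x - ln(2))^3/3 + (x - ln(2))^2 + 2*(x - ln(2)) + 2

Compute the successive derivatives at the expansion point and divide by k!.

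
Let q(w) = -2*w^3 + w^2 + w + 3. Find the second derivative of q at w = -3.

38

From the series, [(w + 3)^2] q = 19; multiply by 2! = 2 to get 38.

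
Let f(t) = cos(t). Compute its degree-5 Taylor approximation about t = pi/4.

f(pi/4) = sqrt(2)/2
f′(pi/4) = -sqrt(2)/2
f′′(pi/4) = -sqrt(2)/2
f′′′(pi/4) = sqrt(2)/2
f^(4)(pi/4) = sqrt(2)/2
f^(5)(pi/4) = -sqrt(2)/2
Dividing each by k! gives the coefficients c_0, ..., c_5.

-sqrt(2)*(t - pi/4)^5/240 + sqrt(2)*(t - pi/4)^4/48 + sqrt(2)*(t - pi/4)^3/12 - sqrt(2)*(t - pi/4)^2/4 - sqrt(2)*(t - pi/4)/2 + sqrt(2)/2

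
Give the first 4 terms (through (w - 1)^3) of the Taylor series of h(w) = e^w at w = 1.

Use the known series and substitute for the argument.
[(w - 1)^0] = e;  [(w - 1)^1] = e;  [(w - 1)^2] = e/2;  [(w - 1)^3] = e/6.

e*(w - 1)^3/6 + e*(w - 1)^2/2 + e*(w - 1) + e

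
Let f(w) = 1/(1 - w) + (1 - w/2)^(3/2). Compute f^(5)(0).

122925/1024

Add the two expansions coefficient-wise.
From the series, [w^5] f = 8195/8192; multiply by 5! = 120 to get 122925/1024.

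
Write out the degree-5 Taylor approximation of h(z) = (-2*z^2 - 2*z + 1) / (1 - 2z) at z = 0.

Distribute the polynomial across the series and collect like powers.
h(0) = 1
h′(0) = 0
h′′(0) = -4
h′′′(0) = -24
h^(4)(0) = -192
h^(5)(0) = -1920

-16*z^5 - 8*z^4 - 4*z^3 - 2*z^2 + 1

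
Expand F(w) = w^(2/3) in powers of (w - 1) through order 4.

[(w - 1)^0] = 1;  [(w - 1)^1] = 2/3;  [(w - 1)^2] = -1/9;  [(w - 1)^3] = 4/81;  [(w - 1)^4] = -7/243.

-7*(w - 1)^4/243 + 4*(w - 1)^3/81 - (w - 1)^2/9 + 2*(w - 1)/3 + 1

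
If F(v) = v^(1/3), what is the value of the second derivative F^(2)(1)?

The coefficient of (v - 1)^2 in the expansion is -1/9, so F′′(1) = 2! * (-1/9) = -2/9.

-2/9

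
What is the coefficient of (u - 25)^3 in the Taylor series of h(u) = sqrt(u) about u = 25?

1/50000

Differentiate repeatedly and evaluate at the center.
[(u - 25)^0] = 5;  [(u - 25)^1] = 1/10;  [(u - 25)^2] = -1/1000;  [(u - 25)^3] = 1/50000.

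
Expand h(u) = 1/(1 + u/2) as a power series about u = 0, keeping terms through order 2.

h(0) = 1
h′(0) = -1/2
h′′(0) = 1/2

u^2/4 - u/2 + 1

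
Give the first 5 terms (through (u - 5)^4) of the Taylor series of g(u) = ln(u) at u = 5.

-(u - 5)^4/2500 + (u - 5)^3/375 - (u - 5)^2/50 + (u - 5)/5 + ln(5)

Differentiate repeatedly and evaluate at the center.
g(5) = ln(5)
g′(5) = 1/5
g′′(5) = -1/25
g′′′(5) = 2/125
g^(4)(5) = -6/625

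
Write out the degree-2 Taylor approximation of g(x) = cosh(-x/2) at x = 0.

Apply the Taylor formula c_k = f^(k)(a)/k!.
g(0) = 1
g′(0) = 0
g′′(0) = 1/4
Then c_k = g^(k)(0)/k! gives each Taylor coefficient.

x^2/8 + 1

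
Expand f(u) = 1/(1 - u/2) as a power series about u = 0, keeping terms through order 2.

u^2/4 + u/2 + 1

f(0) = 1
f′(0) = 1/2
f′′(0) = 1/2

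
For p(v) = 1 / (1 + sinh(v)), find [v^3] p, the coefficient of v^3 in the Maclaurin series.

-7/6

Write 1/(1+u) = 1 - u + u^2 - u^3 + ... and substitute the series for u.
p(0) = 1
p′(0) = -1
p′′(0) = 2
p′′′(0) = -7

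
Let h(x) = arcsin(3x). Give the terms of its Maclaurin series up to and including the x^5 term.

Use the known series and substitute for the argument.
h(0) = 0
h′(0) = 3
h′′(0) = 0
h′′′(0) = 27
h^(4)(0) = 0
h^(5)(0) = 2187
Then c_k = h^(k)(0)/k! gives each Taylor coefficient.

729*x^5/40 + 9*x^3/2 + 3*x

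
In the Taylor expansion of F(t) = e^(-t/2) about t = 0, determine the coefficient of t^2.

Use the known series and substitute for the argument.
F(0) = 1
F′(0) = -1/2
F′′(0) = 1/4

1/8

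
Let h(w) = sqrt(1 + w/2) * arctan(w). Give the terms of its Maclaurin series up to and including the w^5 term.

6389*w^5/30720 - 29*w^4/384 - 35*w^3/96 + w^2/4 + w

Multiply the two series term by term and collect like powers.
h(0) = 0
h′(0) = 1
h′′(0) = 1/2
h′′′(0) = -35/16
h^(4)(0) = -29/16
h^(5)(0) = 6389/256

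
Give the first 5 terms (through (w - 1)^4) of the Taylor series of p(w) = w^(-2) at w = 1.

5*(w - 1)^4 - 4*(w - 1)^3 + 3*(w - 1)^2 - 2*(w - 1) + 1

p(1) = 1
p′(1) = -2
p′′(1) = 6
p′′′(1) = -24
p^(4)(1) = 120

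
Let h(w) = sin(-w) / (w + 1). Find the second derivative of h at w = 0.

2

Use 1/(1 - r) = Σ r^k on the denominator, then take the Cauchy product.
From the series, [w^2] h = 1; multiply by 2! = 2 to get 2.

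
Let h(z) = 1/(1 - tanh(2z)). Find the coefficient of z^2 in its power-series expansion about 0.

Substitute the inner expansion into the outer series and collect powers.
[z^0] = 1;  [z^1] = 2;  [z^2] = 4.

4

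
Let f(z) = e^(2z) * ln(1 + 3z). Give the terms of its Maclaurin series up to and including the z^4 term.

-29*z^4/4 + 6*z^3 + 3*z^2/2 + 3*z

Expand each factor separately, then convolve coefficients.
f(0) = 0
f′(0) = 3
f′′(0) = 3
f′′′(0) = 36
f^(4)(0) = -174
Then c_k = f^(k)(0)/k! gives each Taylor coefficient.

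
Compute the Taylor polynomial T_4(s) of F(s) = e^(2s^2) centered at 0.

Use the known series and substitute for the argument.
F(0) = 1
F′(0) = 0
F′′(0) = 4
F′′′(0) = 0
F^(4)(0) = 48

2*s^4 + 2*s^2 + 1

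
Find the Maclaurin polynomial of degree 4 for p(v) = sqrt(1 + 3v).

p(0) = 1
p′(0) = 3/2
p′′(0) = -9/4
p′′′(0) = 81/8
p^(4)(0) = -1215/16
The Taylor polynomial is Σ p^(k)(0)/k! · v^k.

-405*v^4/128 + 27*v^3/16 - 9*v^2/8 + 3*v/2 + 1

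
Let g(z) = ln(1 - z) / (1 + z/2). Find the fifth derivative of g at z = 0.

Multiply the two series term by term and collect like powers.
The coefficient of z^5 in the expansion is -19/120, so g^(5)(0) = 5! * (-19/120) = -19.

-19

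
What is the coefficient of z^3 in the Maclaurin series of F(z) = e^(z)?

1/6

F(0) = 1
F′(0) = 1
F′′(0) = 1
F′′′(0) = 1
The Taylor polynomial is Σ F^(k)(0)/k! · z^k.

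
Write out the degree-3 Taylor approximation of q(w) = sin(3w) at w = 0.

-9*w^3/2 + 3*w

q(0) = 0
q′(0) = 3
q′′(0) = 0
q′′′(0) = -27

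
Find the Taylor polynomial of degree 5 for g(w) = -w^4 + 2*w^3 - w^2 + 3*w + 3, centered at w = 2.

-(w - 2)^4 - 6*(w - 2)^3 - 13*(w - 2)^2 - 9*(w - 2) + 5

[(w - 2)^0] = 5;  [(w - 2)^1] = -9;  [(w - 2)^2] = -13;  [(w - 2)^3] = -6;  [(w - 2)^4] = -1;  [(w - 2)^5] = 0.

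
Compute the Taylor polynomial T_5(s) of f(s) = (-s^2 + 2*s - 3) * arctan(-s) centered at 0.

Multiply each power in the prefactor through the base expansion.
[s^0] = 0;  [s^1] = 3;  [s^2] = -2;  [s^3] = 0;  [s^4] = 2/3;  [s^5] = 4/15.

4*s^5/15 + 2*s^4/3 - 2*s^2 + 3*s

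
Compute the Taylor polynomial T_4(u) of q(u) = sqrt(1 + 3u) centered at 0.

-405*u^4/128 + 27*u^3/16 - 9*u^2/8 + 3*u/2 + 1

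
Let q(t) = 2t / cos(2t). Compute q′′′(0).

Write the quotient as an unknown series and match coefficients against numerator = denominator · series.
From the series, [t^3] q = 4; multiply by 3! = 6 to get 24.

24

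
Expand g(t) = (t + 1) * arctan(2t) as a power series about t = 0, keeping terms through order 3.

-8*t^3/3 + 2*t^2 + 2*t

Shift and add copies of the series according to the polynomial's terms.
g(0) = 0
g′(0) = 2
g′′(0) = 4
g′′′(0) = -16
Then c_k = g^(k)(0)/k! gives each Taylor coefficient.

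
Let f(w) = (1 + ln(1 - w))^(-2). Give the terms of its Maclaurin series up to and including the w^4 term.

57*w^4/4 + 23*w^3/3 + 4*w^2 + 2*w + 1

Let u equal the inner series; expand the outer function in u and truncate.
f(0) = 1
f′(0) = 2
f′′(0) = 8
f′′′(0) = 46
f^(4)(0) = 342
Then c_k = f^(k)(0)/k! gives each Taylor coefficient.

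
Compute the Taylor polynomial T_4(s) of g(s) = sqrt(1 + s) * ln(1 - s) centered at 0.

-5*s^4/12 - 11*s^3/24 - s^2 - s

Take the Cauchy product of the two expansions.
g(0) = 0
g′(0) = -1
g′′(0) = -2
g′′′(0) = -11/4
g^(4)(0) = -10
Then c_k = g^(k)(0)/k! gives each Taylor coefficient.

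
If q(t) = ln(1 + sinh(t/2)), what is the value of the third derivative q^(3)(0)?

Plug the Maclaurin series of the inner function into that of the outer and collect terms.
From the series, [t^3] q = 1/16; multiply by 3! = 6 to get 3/8.

3/8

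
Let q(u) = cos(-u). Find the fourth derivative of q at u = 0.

The coefficient of u^4 in the expansion is 1/24, so q^(4)(0) = 4! * (1/24) = 1.

1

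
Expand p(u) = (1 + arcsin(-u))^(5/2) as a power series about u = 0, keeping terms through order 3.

-35*u^3/48 + 15*u^2/8 - 5*u/2 + 1

Let u equal the inner series; expand the outer function in u and truncate.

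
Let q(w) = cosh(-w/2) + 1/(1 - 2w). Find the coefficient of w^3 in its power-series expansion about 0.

8

Combine the two series term by term.
So c_3 = q′′′(0)/3! = 8.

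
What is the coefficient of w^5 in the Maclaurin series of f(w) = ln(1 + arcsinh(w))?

13/120

Substitute the inner expansion into the outer series and collect powers.
f(0) = 0
f′(0) = 1
f′′(0) = -1
f′′′(0) = 1
f^(4)(0) = -2
f^(5)(0) = 13
So c_5 = f^(5)(0)/5! = 13/120.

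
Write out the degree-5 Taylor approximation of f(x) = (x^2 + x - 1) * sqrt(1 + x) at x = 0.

-x^5/256 - 3*x^4/128 + 5*x^3/16 + 13*x^2/8 + x/2 - 1

Distribute the polynomial across the series and collect like powers.
f(0) = -1
f′(0) = 1/2
f′′(0) = 13/4
f′′′(0) = 15/8
f^(4)(0) = -9/16
f^(5)(0) = -15/32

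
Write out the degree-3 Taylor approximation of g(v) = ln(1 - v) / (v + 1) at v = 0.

Multiply the numerator's expansion by the denominator's geometric series.
g(0) = 0
g′(0) = -1
g′′(0) = 1
g′′′(0) = -5
The Taylor polynomial is Σ g^(k)(0)/k! · v^k.

-5*v^3/6 + v^2/2 - v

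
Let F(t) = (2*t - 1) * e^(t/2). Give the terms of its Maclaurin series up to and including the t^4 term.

Distribute the polynomial across the series and collect like powers.
F(0) = -1
F′(0) = 3/2
F′′(0) = 7/4
F′′′(0) = 11/8
F^(4)(0) = 15/16

5*t^4/128 + 11*t^3/48 + 7*t^2/8 + 3*t/2 - 1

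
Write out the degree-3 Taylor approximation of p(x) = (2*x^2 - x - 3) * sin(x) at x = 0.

Shift and add copies of the series according to the polynomial's terms.
[x^0] = 0;  [x^1] = -3;  [x^2] = -1;  [x^3] = 5/2.

5*x^3/2 - x^2 - 3*x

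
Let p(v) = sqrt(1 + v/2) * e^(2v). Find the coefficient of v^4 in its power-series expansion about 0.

1947/2048

Expand each factor separately, then convolve coefficients.
p(0) = 1
p′(0) = 9/4
p′′(0) = 79/16
p′′′(0) = 683/64
p^(4)(0) = 5841/256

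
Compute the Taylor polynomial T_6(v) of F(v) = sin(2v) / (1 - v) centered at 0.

Expand 1/(denominator) as a geometric series and multiply by the numerator's series.

14*v^6/15 + 14*v^5/15 + 2*v^4/3 + 2*v^3/3 + 2*v^2 + 2*v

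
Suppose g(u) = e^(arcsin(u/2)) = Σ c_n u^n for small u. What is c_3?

Substitute the inner expansion into the outer series and collect powers.
So c_3 = g′′′(0)/3! = 1/24.

1/24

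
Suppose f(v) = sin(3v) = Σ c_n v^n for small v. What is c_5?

81/40

Use the known series and substitute for the argument.
f(0) = 0
f′(0) = 3
f′′(0) = 0
f′′′(0) = -27
f^(4)(0) = 0
f^(5)(0) = 243
So c_5 = f^(5)(0)/5! = 81/40.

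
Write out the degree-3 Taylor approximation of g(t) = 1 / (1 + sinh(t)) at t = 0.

Use the geometric series for the reciprocal, then substitute.
g(0) = 1
g′(0) = -1
g′′(0) = 2
g′′′(0) = -7

-7*t^3/6 + t^2 - t + 1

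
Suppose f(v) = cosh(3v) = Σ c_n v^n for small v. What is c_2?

Apply the Taylor formula c_k = f^(k)(a)/k!.
f(0) = 1
f′(0) = 0
f′′(0) = 9
Dividing each by k! gives the coefficients c_0, ..., c_2.

9/2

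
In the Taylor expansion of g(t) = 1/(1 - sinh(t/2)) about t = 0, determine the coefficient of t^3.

Compose series: expand the inner function first, then feed it into the outer expansion.
g(0) = 1
g′(0) = 1/2
g′′(0) = 1/2
g′′′(0) = 7/8

7/48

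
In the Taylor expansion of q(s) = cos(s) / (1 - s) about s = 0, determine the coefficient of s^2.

Expand 1/(denominator) as a geometric series and multiply by the numerator's series.
q(0) = 1
q′(0) = 1
q′′(0) = 1

1/2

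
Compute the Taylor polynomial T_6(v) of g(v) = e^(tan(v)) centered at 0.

59*v^6/240 + 37*v^5/120 + 3*v^4/8 + v^3/2 + v^2/2 + v + 1

Let u equal the inner series; expand the outer function in u and truncate.
g(0) = 1
g′(0) = 1
g′′(0) = 1
g′′′(0) = 3
g^(4)(0) = 9
g^(5)(0) = 37
g^(6)(0) = 177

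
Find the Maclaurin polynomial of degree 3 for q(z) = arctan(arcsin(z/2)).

-z^3/48 + z/2

Compose series: expand the inner function first, then feed it into the outer expansion.
q(0) = 0
q′(0) = 1/2
q′′(0) = 0
q′′′(0) = -1/8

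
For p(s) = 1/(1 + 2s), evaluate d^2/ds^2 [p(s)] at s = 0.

Use the known series and substitute for the argument.
The coefficient of s^2 in the expansion is 4, so p′′(0) = 2! * (4) = 8.

8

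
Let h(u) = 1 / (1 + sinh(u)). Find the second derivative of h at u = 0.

Expand as Σ (-1)^k u^k with u equal to the inner function's series.
From the series, [u^2] h = 1; multiply by 2! = 2 to get 2.

2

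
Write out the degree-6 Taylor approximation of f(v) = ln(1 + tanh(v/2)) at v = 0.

-v^6/2880 + v^4/192 - v^2/8 + v/2

Substitute the inner expansion into the outer series and collect powers.
f(0) = 0
f′(0) = 1/2
f′′(0) = -1/4
f′′′(0) = 0
f^(4)(0) = 1/8
f^(5)(0) = 0
f^(6)(0) = -1/4
The Taylor polynomial is Σ f^(k)(0)/k! · v^k.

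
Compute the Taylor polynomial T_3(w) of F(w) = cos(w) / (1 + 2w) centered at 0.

Expand each factor separately, then convolve coefficients.

-7*w^3 + 7*w^2/2 - 2*w + 1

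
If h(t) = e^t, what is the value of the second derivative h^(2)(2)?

e^(2)

The coefficient of (t - 2)^2 in the expansion is e^(2)/2, so h′′(2) = 2! * (e^(2)/2) = e^(2).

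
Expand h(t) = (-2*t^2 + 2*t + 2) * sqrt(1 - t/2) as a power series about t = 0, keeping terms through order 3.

Multiply each power in the prefactor through the base expansion.
[t^0] = 2;  [t^1] = 3/2;  [t^2] = -41/16;  [t^3] = 27/64.

27*t^3/64 - 41*t^2/16 + 3*t/2 + 2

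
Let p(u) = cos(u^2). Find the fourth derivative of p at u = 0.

-12

The coefficient of u^4 in the expansion is -1/2, so p^(4)(0) = 4! * (-1/2) = -12.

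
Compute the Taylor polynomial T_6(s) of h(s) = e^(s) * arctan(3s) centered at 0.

377*s^6/8 + 1769*s^5/40 - 17*s^4/2 - 15*s^3/2 + 3*s^2 + 3*s

Multiply the two series term by term and collect like powers.
h(0) = 0
h′(0) = 3
h′′(0) = 6
h′′′(0) = -45
h^(4)(0) = -204
h^(5)(0) = 5307
h^(6)(0) = 33930
Then c_k = h^(k)(0)/k! gives each Taylor coefficient.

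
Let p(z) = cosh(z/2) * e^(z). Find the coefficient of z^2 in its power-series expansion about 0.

Write out both Maclaurin series and multiply, keeping only the needed powers.
p(0) = 1
p′(0) = 1
p′′(0) = 5/4
So c_2 = p′′(0)/2! = 5/8.

5/8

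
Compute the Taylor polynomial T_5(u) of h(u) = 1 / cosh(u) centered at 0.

5*u^4/24 - u^2/2 + 1

Invert the denominator's series and multiply.
[u^0] = 1;  [u^1] = 0;  [u^2] = -1/2;  [u^3] = 0;  [u^4] = 5/24;  [u^5] = 0.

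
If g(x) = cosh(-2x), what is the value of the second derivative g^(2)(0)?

4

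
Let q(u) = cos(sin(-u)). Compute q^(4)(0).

5

Plug the Maclaurin series of the inner function into that of the outer and collect terms.
The coefficient of u^4 in the expansion is 5/24, so q^(4)(0) = 4! * (5/24) = 5.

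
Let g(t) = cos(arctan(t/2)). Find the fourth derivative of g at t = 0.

9/16

Let u equal the inner series; expand the outer function in u and truncate.
The coefficient of t^4 in the expansion is 3/128, so g^(4)(0) = 4! * (3/128) = 9/16.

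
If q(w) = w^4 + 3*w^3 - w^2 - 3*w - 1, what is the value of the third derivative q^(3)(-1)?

From the series, [(w + 1)^3] q = -1; multiply by 3! = 6 to get -6.

-6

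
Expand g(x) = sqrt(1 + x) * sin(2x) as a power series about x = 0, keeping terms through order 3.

Multiply the two series term by term and collect like powers.
[x^0] = 0;  [x^1] = 2;  [x^2] = 1;  [x^3] = -19/12.

-19*x^3/12 + x^2 + 2*x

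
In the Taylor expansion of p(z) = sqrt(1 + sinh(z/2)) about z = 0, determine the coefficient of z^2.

-1/32

Plug the Maclaurin series of the inner function into that of the outer and collect terms.
[z^0] = 1;  [z^1] = 1/4;  [z^2] = -1/32.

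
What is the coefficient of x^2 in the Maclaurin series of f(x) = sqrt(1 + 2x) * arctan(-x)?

Write out both Maclaurin series and multiply, keeping only the needed powers.
f(0) = 0
f′(0) = -1
f′′(0) = -2
So c_2 = f′′(0)/2! = -1.

-1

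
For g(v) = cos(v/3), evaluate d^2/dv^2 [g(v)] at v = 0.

-1/9

The coefficient of v^2 in the expansion is -1/18, so g′′(0) = 2! * (-1/18) = -1/9.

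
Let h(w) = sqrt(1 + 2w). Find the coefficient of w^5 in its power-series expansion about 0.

7/8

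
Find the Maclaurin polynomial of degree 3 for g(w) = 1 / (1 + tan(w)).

Write 1/(1+u) = 1 - u + u^2 - u^3 + ... and substitute the series for u.
[w^0] = 1;  [w^1] = -1;  [w^2] = 1;  [w^3] = -4/3.

-4*w^3/3 + w^2 - w + 1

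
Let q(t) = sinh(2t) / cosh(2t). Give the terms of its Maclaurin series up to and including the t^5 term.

64*t^5/15 - 8*t^3/3 + 2*t

Write the quotient as an unknown series and match coefficients against numerator = denominator · series.
q(0) = 0
q′(0) = 2
q′′(0) = 0
q′′′(0) = -16
q^(4)(0) = 0
q^(5)(0) = 512
Dividing each by k! gives the coefficients c_0, ..., c_5.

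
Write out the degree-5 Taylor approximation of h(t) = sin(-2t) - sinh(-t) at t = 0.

Expand each term separately and add.
h(0) = 0
h′(0) = -1
h′′(0) = 0
h′′′(0) = 9
h^(4)(0) = 0
h^(5)(0) = -31
Then c_k = h^(k)(0)/k! gives each Taylor coefficient.

-31*t^5/120 + 3*t^3/2 - t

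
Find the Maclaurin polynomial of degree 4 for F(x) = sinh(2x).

4*x^3/3 + 2*x

F(0) = 0
F′(0) = 2
F′′(0) = 0
F′′′(0) = 8
F^(4)(0) = 0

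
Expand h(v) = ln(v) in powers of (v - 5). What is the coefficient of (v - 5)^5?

Apply the Taylor formula c_k = f^(k)(a)/k!.
h(5) = ln(5)
h′(5) = 1/5
h′′(5) = -1/25
h′′′(5) = 2/125
h^(4)(5) = -6/625
h^(5)(5) = 24/3125
The Taylor polynomial is Σ h^(k)(5)/k! · (v - 5)^k.

1/15625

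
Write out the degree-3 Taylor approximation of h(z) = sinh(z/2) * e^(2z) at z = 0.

Expand each factor separately, then convolve coefficients.
h(0) = 0
h′(0) = 1/2
h′′(0) = 2
h′′′(0) = 49/8
Then c_k = h^(k)(0)/k! gives each Taylor coefficient.

49*z^3/48 + z^2 + z/2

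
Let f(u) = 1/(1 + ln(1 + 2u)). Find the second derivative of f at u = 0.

Let u equal the inner series; expand the outer function in u and truncate.
From the series, [u^2] f = 6; multiply by 2! = 2 to get 12.

12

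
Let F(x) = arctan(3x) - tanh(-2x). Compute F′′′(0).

-70

Add the two expansions coefficient-wise.
The coefficient of x^3 in the expansion is -35/3, so F′′′(0) = 3! * (-35/3) = -70.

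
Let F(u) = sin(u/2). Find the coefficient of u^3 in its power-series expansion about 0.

F(0) = 0
F′(0) = 1/2
F′′(0) = 0
F′′′(0) = -1/8

-1/48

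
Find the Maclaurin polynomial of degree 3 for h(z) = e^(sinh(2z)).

Compose series: expand the inner function first, then feed it into the outer expansion.

8*z^3/3 + 2*z^2 + 2*z + 1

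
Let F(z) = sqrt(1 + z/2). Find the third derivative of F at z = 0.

From the series, [z^3] F = 1/128; multiply by 3! = 6 to get 3/64.

3/64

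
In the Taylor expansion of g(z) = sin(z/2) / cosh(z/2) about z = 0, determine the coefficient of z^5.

Write the quotient as an unknown series and match coefficients against numerator = denominator · series.
So c_5 = g^(5)(0)/5! = 3/320.

3/320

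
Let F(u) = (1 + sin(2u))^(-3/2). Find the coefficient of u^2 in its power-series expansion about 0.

15/2

Compose series: expand the inner function first, then feed it into the outer expansion.
[u^0] = 1;  [u^1] = -3;  [u^2] = 15/2.
So c_2 = F′′(0)/2! = 15/2.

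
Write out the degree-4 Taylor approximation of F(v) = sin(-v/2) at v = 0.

F(0) = 0
F′(0) = -1/2
F′′(0) = 0
F′′′(0) = 1/8
F^(4)(0) = 0
The Taylor polynomial is Σ F^(k)(0)/k! · v^k.

v^3/48 - v/2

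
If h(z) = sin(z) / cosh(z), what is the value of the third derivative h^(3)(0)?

-4

Divide the numerator series by the denominator series (power-series long division).
The coefficient of z^3 in the expansion is -2/3, so h′′′(0) = 3! * (-2/3) = -4.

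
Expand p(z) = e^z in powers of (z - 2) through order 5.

p(2) = e^(2)
p′(2) = e^(2)
p′′(2) = e^(2)
p′′′(2) = e^(2)
p^(4)(2) = e^(2)
p^(5)(2) = e^(2)

(z - 2)^5*e^(2)/120 + (z - 2)^4*e^(2)/24 + (z - 2)^3*e^(2)/6 + (z - 2)^2*e^(2)/2 + (z - 2)*e^(2) + e^(2)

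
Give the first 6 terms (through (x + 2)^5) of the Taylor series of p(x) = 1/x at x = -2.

-(x + 2)^5/64 - (x + 2)^4/32 - (x + 2)^3/16 - (x + 2)^2/8 - (x + 2)/4 - 1/2

p(-2) = -1/2
p′(-2) = -1/4
p′′(-2) = -1/4
p′′′(-2) = -3/8
p^(4)(-2) = -3/4
p^(5)(-2) = -15/8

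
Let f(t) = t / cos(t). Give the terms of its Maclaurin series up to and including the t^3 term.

Divide the numerator series by the denominator series (power-series long division).
f(0) = 0
f′(0) = 1
f′′(0) = 0
f′′′(0) = 3
The Taylor polynomial is Σ f^(k)(0)/k! · t^k.

t^3/2 + t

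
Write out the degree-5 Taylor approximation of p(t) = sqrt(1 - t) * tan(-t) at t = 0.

Expand each factor separately, then convolve coefficients.
[t^0] = 0;  [t^1] = -1;  [t^2] = 1/2;  [t^3] = -5/24;  [t^4] = 11/48;  [t^5] = -101/1920.

-101*t^5/1920 + 11*t^4/48 - 5*t^3/24 + t^2/2 - t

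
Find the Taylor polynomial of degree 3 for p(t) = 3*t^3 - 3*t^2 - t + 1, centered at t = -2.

3*(t + 2)^3 - 21*(t + 2)^2 + 47*(t + 2) - 33

p(-2) = -33
p′(-2) = 47
p′′(-2) = -42
p′′′(-2) = 18
The Taylor polynomial is Σ p^(k)(-2)/k! · (t + 2)^k.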